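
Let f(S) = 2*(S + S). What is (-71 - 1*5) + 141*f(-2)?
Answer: -1204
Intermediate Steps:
f(S) = 4*S (f(S) = 2*(2*S) = 4*S)
(-71 - 1*5) + 141*f(-2) = (-71 - 1*5) + 141*(4*(-2)) = (-71 - 5) + 141*(-8) = -76 - 1128 = -1204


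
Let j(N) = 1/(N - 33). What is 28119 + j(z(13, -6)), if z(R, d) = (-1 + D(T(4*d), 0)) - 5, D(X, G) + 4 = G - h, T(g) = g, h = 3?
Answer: 1293473/46 ≈ 28119.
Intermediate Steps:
D(X, G) = -7 + G (D(X, G) = -4 + (G - 1*3) = -4 + (G - 3) = -4 + (-3 + G) = -7 + G)
z(R, d) = -13 (z(R, d) = (-1 + (-7 + 0)) - 5 = (-1 - 7) - 5 = -8 - 5 = -13)
j(N) = 1/(-33 + N)
28119 + j(z(13, -6)) = 28119 + 1/(-33 - 13) = 28119 + 1/(-46) = 28119 - 1/46 = 1293473/46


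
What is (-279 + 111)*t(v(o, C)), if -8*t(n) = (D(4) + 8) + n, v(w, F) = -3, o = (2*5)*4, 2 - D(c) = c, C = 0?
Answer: 63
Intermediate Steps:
D(c) = 2 - c
o = 40 (o = 10*4 = 40)
t(n) = -3/4 - n/8 (t(n) = -(((2 - 1*4) + 8) + n)/8 = -(((2 - 4) + 8) + n)/8 = -((-2 + 8) + n)/8 = -(6 + n)/8 = -3/4 - n/8)
(-279 + 111)*t(v(o, C)) = (-279 + 111)*(-3/4 - 1/8*(-3)) = -168*(-3/4 + 3/8) = -168*(-3/8) = 63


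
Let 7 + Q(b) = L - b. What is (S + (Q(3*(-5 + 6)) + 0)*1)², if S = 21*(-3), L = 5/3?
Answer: 45796/9 ≈ 5088.4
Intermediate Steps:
L = 5/3 (L = 5*(⅓) = 5/3 ≈ 1.6667)
Q(b) = -16/3 - b (Q(b) = -7 + (5/3 - b) = -16/3 - b)
S = -63
(S + (Q(3*(-5 + 6)) + 0)*1)² = (-63 + ((-16/3 - 3*(-5 + 6)) + 0)*1)² = (-63 + ((-16/3 - 3) + 0)*1)² = (-63 + (-25/3 + 0)*1)² = (-63 - 25/3*1)² = (-63 - 25/3)² = (-214/3)² = 45796/9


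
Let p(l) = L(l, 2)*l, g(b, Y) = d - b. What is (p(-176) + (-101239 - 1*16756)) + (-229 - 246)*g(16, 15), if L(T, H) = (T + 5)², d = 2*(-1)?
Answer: -5255861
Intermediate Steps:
d = -2
L(T, H) = (5 + T)²
g(b, Y) = -2 - b
p(l) = l*(5 + l)² (p(l) = (5 + l)²*l = l*(5 + l)²)
(p(-176) + (-101239 - 1*16756)) + (-229 - 246)*g(16, 15) = (-176*(5 - 176)² + (-101239 - 1*16756)) + (-229 - 246)*(-2 - 1*16) = (-176*(-171)² + (-101239 - 16756)) - 475*(-2 - 16) = (-176*29241 - 117995) - 475*(-18) = (-5146416 - 117995) + 8550 = -5264411 + 8550 = -5255861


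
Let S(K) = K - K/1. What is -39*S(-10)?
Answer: 0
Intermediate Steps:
S(K) = 0 (S(K) = K - K = 0)
-39*S(-10) = -39*0 = 0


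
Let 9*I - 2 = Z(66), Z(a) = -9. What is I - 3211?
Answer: -28906/9 ≈ -3211.8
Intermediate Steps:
I = -7/9 (I = 2/9 + (⅑)*(-9) = 2/9 - 1 = -7/9 ≈ -0.77778)
I - 3211 = -7/9 - 3211 = -28906/9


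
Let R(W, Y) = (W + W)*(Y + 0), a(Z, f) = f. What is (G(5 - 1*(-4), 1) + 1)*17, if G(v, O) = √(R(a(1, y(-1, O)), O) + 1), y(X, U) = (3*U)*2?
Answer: 17 + 17*√13 ≈ 78.294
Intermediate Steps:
y(X, U) = 6*U
R(W, Y) = 2*W*Y (R(W, Y) = (2*W)*Y = 2*W*Y)
G(v, O) = √(1 + 12*O²) (G(v, O) = √(2*(6*O)*O + 1) = √(12*O² + 1) = √(1 + 12*O²))
(G(5 - 1*(-4), 1) + 1)*17 = (√(1 + 12*1²) + 1)*17 = (√(1 + 12*1) + 1)*17 = (√(1 + 12) + 1)*17 = (√13 + 1)*17 = (1 + √13)*17 = 17 + 17*√13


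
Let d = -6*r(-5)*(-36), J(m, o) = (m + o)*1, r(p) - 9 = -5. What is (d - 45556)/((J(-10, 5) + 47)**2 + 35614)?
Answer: -22346/18689 ≈ -1.1957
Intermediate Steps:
r(p) = 4 (r(p) = 9 - 5 = 4)
J(m, o) = m + o
d = 864 (d = -6*4*(-36) = -24*(-36) = 864)
(d - 45556)/((J(-10, 5) + 47)**2 + 35614) = (864 - 45556)/(((-10 + 5) + 47)**2 + 35614) = -44692/((-5 + 47)**2 + 35614) = -44692/(42**2 + 35614) = -44692/(1764 + 35614) = -44692/37378 = -44692*1/37378 = -22346/18689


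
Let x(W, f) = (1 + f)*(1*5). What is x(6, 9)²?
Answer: 2500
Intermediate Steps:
x(W, f) = 5 + 5*f (x(W, f) = (1 + f)*5 = 5 + 5*f)
x(6, 9)² = (5 + 5*9)² = (5 + 45)² = 50² = 2500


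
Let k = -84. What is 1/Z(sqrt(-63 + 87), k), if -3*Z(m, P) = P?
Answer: 1/28 ≈ 0.035714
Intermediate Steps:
Z(m, P) = -P/3
1/Z(sqrt(-63 + 87), k) = 1/(-1/3*(-84)) = 1/28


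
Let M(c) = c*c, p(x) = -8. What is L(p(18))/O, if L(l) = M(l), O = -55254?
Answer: -32/27627 ≈ -0.0011583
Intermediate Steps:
M(c) = c**2
L(l) = l**2
L(p(18))/O = (-8)**2/(-55254) = 64*(-1/55254) = -32/27627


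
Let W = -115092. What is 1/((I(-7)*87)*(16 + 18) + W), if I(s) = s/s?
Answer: -1/112134 ≈ -8.9179e-6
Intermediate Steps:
I(s) = 1
1/((I(-7)*87)*(16 + 18) + W) = 1/((1*87)*(16 + 18) - 115092) = 1/(87*34 - 115092) = 1/(2958 - 115092) = 1/(-112134) = -1/112134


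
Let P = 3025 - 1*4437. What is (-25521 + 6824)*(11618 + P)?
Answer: -190821582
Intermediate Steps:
P = -1412 (P = 3025 - 4437 = -1412)
(-25521 + 6824)*(11618 + P) = (-25521 + 6824)*(11618 - 1412) = -18697*10206 = -190821582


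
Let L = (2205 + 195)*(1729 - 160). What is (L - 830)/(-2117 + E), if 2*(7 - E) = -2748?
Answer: -1882385/368 ≈ -5115.2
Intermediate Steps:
E = 1381 (E = 7 - 1/2*(-2748) = 7 + 1374 = 1381)
L = 3765600 (L = 2400*1569 = 3765600)
(L - 830)/(-2117 + E) = (3765600 - 830)/(-2117 + 1381) = 3764770/(-736) = 3764770*(-1/736) = -1882385/368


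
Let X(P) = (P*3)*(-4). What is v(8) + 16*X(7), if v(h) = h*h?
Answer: -1280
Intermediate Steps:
v(h) = h²
X(P) = -12*P (X(P) = (3*P)*(-4) = -12*P)
v(8) + 16*X(7) = 8² + 16*(-12*7) = 64 + 16*(-84) = 64 - 1344 = -1280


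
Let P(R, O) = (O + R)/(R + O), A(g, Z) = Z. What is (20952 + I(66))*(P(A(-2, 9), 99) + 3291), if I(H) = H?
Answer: 69191256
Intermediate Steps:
P(R, O) = 1 (P(R, O) = (O + R)/(O + R) = 1)
(20952 + I(66))*(P(A(-2, 9), 99) + 3291) = (20952 + 66)*(1 + 3291) = 21018*3292 = 69191256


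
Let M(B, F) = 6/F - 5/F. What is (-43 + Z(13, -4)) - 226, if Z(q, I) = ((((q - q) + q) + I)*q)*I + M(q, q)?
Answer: -9580/13 ≈ -736.92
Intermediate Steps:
M(B, F) = 1/F
Z(q, I) = 1/q + I*q*(I + q) (Z(q, I) = ((((q - q) + q) + I)*q)*I + 1/q = (((0 + q) + I)*q)*I + 1/q = ((q + I)*q)*I + 1/q = ((I + q)*q)*I + 1/q = (q*(I + q))*I + 1/q = I*q*(I + q) + 1/q = 1/q + I*q*(I + q))
(-43 + Z(13, -4)) - 226 = (-43 + (1 - 4*13²*(-4 + 13))/13) - 226 = (-43 + (1 - 4*169*9)/13) - 226 = (-43 + (1 - 6084)/13) - 226 = (-43 + (1/13)*(-6083)) - 226 = (-43 - 6083/13) - 226 = -6642/13 - 226 = -9580/13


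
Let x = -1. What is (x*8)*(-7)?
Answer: 56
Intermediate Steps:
(x*8)*(-7) = -1*8*(-7) = -8*(-7) = 56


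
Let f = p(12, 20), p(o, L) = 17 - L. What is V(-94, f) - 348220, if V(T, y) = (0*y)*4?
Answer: -348220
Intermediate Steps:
f = -3 (f = 17 - 1*20 = 17 - 20 = -3)
V(T, y) = 0 (V(T, y) = 0*4 = 0)
V(-94, f) - 348220 = 0 - 348220 = -348220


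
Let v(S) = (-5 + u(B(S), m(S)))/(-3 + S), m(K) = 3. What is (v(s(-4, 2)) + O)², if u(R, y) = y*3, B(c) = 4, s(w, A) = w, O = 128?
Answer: 795664/49 ≈ 16238.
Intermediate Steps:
u(R, y) = 3*y
v(S) = 4/(-3 + S) (v(S) = (-5 + 3*3)/(-3 + S) = (-5 + 9)/(-3 + S) = 4/(-3 + S))
(v(s(-4, 2)) + O)² = (4/(-3 - 4) + 128)² = (4/(-7) + 128)² = (4*(-⅐) + 128)² = (-4/7 + 128)² = (892/7)² = 795664/49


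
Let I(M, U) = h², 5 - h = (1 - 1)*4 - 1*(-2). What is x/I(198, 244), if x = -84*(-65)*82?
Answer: 149240/3 ≈ 49747.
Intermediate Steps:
x = 447720 (x = 5460*82 = 447720)
h = 3 (h = 5 - ((1 - 1)*4 - 1*(-2)) = 5 - (0*4 + 2) = 5 - (0 + 2) = 5 - 1*2 = 5 - 2 = 3)
I(M, U) = 9 (I(M, U) = 3² = 9)
x/I(198, 244) = 447720/9 = 447720*(⅑) = 149240/3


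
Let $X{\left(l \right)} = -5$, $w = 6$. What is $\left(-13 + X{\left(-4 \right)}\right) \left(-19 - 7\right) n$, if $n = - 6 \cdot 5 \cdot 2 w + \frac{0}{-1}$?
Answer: $-168480$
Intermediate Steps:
$n = -360$ ($n = - 6 \cdot 5 \cdot 2 \cdot 6 + \frac{0}{-1} = - 6 \cdot 10 \cdot 6 + 0 \left(-1\right) = \left(-6\right) 60 + 0 = -360 + 0 = -360$)
$\left(-13 + X{\left(-4 \right)}\right) \left(-19 - 7\right) n = \left(-13 - 5\right) \left(-19 - 7\right) \left(-360\right) = \left(-18\right) \left(-26\right) \left(-360\right) = 468 \left(-360\right) = -168480$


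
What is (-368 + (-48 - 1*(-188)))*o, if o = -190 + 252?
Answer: -14136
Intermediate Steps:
o = 62
(-368 + (-48 - 1*(-188)))*o = (-368 + (-48 - 1*(-188)))*62 = (-368 + (-48 + 188))*62 = (-368 + 140)*62 = -228*62 = -14136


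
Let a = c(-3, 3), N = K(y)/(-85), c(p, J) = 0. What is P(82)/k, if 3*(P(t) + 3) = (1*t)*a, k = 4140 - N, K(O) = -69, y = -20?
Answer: -85/117277 ≈ -0.00072478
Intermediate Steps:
N = 69/85 (N = -69/(-85) = -69*(-1/85) = 69/85 ≈ 0.81176)
a = 0
k = 351831/85 (k = 4140 - 1*69/85 = 4140 - 69/85 = 351831/85 ≈ 4139.2)
P(t) = -3 (P(t) = -3 + ((1*t)*0)/3 = -3 + (t*0)/3 = -3 + (⅓)*0 = -3 + 0 = -3)
P(82)/k = -3/351831/85 = -3*85/351831 = -85/117277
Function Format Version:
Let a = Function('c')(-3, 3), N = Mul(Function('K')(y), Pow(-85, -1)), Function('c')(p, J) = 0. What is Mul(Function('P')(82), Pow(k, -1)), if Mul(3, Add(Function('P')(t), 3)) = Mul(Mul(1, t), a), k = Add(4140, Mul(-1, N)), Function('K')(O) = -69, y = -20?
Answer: Rational(-85, 117277) ≈ -0.00072478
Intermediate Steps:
N = Rational(69, 85) (N = Mul(-69, Pow(-85, -1)) = Mul(-69, Rational(-1, 85)) = Rational(69, 85) ≈ 0.81176)
a = 0
k = Rational(351831, 85) (k = Add(4140, Mul(-1, Rational(69, 85))) = Add(4140, Rational(-69, 85)) = Rational(351831, 85) ≈ 4139.2)
Function('P')(t) = -3 (Function('P')(t) = Add(-3, Mul(Rational(1, 3), Mul(Mul(1, t), 0))) = Add(-3, Mul(Rational(1, 3), Mul(t, 0))) = Add(-3, Mul(Rational(1, 3), 0)) = Add(-3, 0) = -3)
Mul(Function('P')(82), Pow(k, -1)) = Mul(-3, Pow(Rational(351831, 85), -1)) = Mul(-3, Rational(85, 351831)) = Rational(-85, 117277)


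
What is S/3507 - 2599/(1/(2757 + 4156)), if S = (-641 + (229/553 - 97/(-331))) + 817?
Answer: -11533516097928479/641931801 ≈ -1.7967e+7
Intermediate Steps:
S = 32345008/183043 (S = (-641 + (229*(1/553) - 97*(-1/331))) + 817 = (-641 + (229/553 + 97/331)) + 817 = (-641 + 129440/183043) + 817 = -117201123/183043 + 817 = 32345008/183043 ≈ 176.71)
S/3507 - 2599/(1/(2757 + 4156)) = (32345008/183043)/3507 - 2599/(1/(2757 + 4156)) = (32345008/183043)*(1/3507) - 2599/(1/6913) = 32345008/641931801 - 2599/1/6913 = 32345008/641931801 - 2599*6913 = 32345008/641931801 - 17966887 = -11533516097928479/641931801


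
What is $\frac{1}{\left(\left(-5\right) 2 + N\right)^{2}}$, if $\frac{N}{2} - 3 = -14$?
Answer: $\frac{1}{1024} \approx 0.00097656$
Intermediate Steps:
$N = -22$ ($N = 6 + 2 \left(-14\right) = 6 - 28 = -22$)
$\frac{1}{\left(\left(-5\right) 2 + N\right)^{2}} = \frac{1}{\left(\left(-5\right) 2 - 22\right)^{2}} = \frac{1}{\left(-10 - 22\right)^{2}} = \frac{1}{\left(-32\right)^{2}} = \frac{1}{1024}$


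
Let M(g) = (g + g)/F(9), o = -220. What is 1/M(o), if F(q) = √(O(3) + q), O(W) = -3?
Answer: -√6/440 ≈ -0.0055670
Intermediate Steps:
F(q) = √(-3 + q)
M(g) = g*√6/3 (M(g) = (g + g)/(√(-3 + 9)) = (2*g)/(√6) = (2*g)*(√6/6) = g*√6/3)
1/M(o) = 1/((⅓)*(-220)*√6) = 1/(-220*√6/3) = -√6/440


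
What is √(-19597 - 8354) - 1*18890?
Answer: -18890 + 11*I*√231 ≈ -18890.0 + 167.19*I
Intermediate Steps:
√(-19597 - 8354) - 1*18890 = √(-27951) - 18890 = 11*I*√231 - 18890 = -18890 + 11*I*√231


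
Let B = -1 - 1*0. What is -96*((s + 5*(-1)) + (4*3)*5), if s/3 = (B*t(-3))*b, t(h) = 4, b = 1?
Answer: -4128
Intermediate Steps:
B = -1 (B = -1 + 0 = -1)
s = -12 (s = 3*(-1*4*1) = 3*(-4*1) = 3*(-4) = -12)
-96*((s + 5*(-1)) + (4*3)*5) = -96*((-12 + 5*(-1)) + (4*3)*5) = -96*((-12 - 5) + 12*5) = -96*(-17 + 60) = -96*43 = -4128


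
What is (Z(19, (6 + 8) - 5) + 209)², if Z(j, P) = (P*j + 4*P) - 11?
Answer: 164025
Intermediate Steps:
Z(j, P) = -11 + 4*P + P*j (Z(j, P) = (4*P + P*j) - 11 = -11 + 4*P + P*j)
(Z(19, (6 + 8) - 5) + 209)² = ((-11 + 4*((6 + 8) - 5) + ((6 + 8) - 5)*19) + 209)² = ((-11 + 4*(14 - 5) + (14 - 5)*19) + 209)² = ((-11 + 4*9 + 9*19) + 209)² = ((-11 + 36 + 171) + 209)² = (196 + 209)² = 405² = 164025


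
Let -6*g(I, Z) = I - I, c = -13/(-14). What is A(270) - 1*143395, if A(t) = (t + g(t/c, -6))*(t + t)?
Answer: 2405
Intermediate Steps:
c = 13/14 (c = -13*(-1/14) = 13/14 ≈ 0.92857)
g(I, Z) = 0 (g(I, Z) = -(I - I)/6 = -⅙*0 = 0)
A(t) = 2*t² (A(t) = (t + 0)*(t + t) = t*(2*t) = 2*t²)
A(270) - 1*143395 = 2*270² - 1*143395 = 2*72900 - 143395 = 145800 - 143395 = 2405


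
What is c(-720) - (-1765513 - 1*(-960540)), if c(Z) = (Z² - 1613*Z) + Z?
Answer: 2484013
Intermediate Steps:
c(Z) = Z² - 1612*Z
c(-720) - (-1765513 - 1*(-960540)) = -720*(-1612 - 720) - (-1765513 - 1*(-960540)) = -720*(-2332) - (-1765513 + 960540) = 1679040 - 1*(-804973) = 1679040 + 804973 = 2484013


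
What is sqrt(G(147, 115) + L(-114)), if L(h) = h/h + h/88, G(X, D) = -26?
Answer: I*sqrt(12727)/22 ≈ 5.1279*I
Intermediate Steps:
L(h) = 1 + h/88 (L(h) = 1 + h*(1/88) = 1 + h/88)
sqrt(G(147, 115) + L(-114)) = sqrt(-26 + (1 + (1/88)*(-114))) = sqrt(-26 + (1 - 57/44)) = sqrt(-26 - 13/44) = sqrt(-1157/44) = I*sqrt(12727)/22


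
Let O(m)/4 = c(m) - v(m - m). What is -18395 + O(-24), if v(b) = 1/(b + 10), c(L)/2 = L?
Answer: -92937/5 ≈ -18587.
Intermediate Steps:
c(L) = 2*L
v(b) = 1/(10 + b)
O(m) = -2/5 + 8*m (O(m) = 4*(2*m - 1/(10 + (m - m))) = 4*(2*m - 1/(10 + 0)) = 4*(2*m - 1/10) = 4*(-1/10 + 2*m) = -2/5 + 8*m)
-18395 + O(-24) = -18395 + (-2/5 + 8*(-24)) = -18395 + (-2/5 - 192) = -18395 - 962/5 = -92937/5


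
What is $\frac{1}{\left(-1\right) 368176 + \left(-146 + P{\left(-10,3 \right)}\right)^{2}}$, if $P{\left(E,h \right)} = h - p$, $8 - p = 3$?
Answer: $- \frac{1}{346272} \approx -2.8879 \cdot 10^{-6}$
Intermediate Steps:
$p = 5$ ($p = 8 - 3 = 5$)
$P{\left(E,h \right)} = -5 + h$ ($P{\left(E,h \right)} = h - 5 = -5 + h$)
$\frac{1}{\left(-1\right) 368176 + \left(-146 + P{\left(-10,3 \right)}\right)^{2}} = \frac{1}{\left(-1\right) 368176 + \left(-146 + \left(-5 + 3\right)\right)^{2}} = \frac{1}{-368176 + \left(-146 - 2\right)^{2}} = \frac{1}{-368176 + \left(-148\right)^{2}} = \frac{1}{-368176 + 21904} = \frac{1}{-346272} = - \frac{1}{346272}$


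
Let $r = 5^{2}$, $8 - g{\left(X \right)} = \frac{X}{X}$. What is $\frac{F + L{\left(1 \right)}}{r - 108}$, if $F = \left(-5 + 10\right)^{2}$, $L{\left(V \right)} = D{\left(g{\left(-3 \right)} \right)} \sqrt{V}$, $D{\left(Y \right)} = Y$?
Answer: $- \frac{32}{83} \approx -0.38554$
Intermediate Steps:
$g{\left(X \right)} = 7$ ($g{\left(X \right)} = 8 - \frac{X}{X} = 8 - 1 = 7$)
$L{\left(V \right)} = 7 \sqrt{V}$
$F = 25$ ($F = 5^{2} = 25$)
$r = 25$
$\frac{F + L{\left(1 \right)}}{r - 108} = \frac{25 + 7 \sqrt{1}}{25 - 108} = \frac{25 + 7 \cdot 1}{-83} = \left(25 + 7\right) \left(- \frac{1}{83}\right) = 32 \left(- \frac{1}{83}\right) = - \frac{32}{83}$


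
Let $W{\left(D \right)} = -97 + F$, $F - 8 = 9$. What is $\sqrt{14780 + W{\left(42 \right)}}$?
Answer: $70 \sqrt{3} \approx 121.24$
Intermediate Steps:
$F = 17$ ($F = 8 + 9 = 17$)
$W{\left(D \right)} = -80$ ($W{\left(D \right)} = -97 + 17 = -80$)
$\sqrt{14780 + W{\left(42 \right)}} = \sqrt{14780 - 80} = \sqrt{14700} = 70 \sqrt{3}$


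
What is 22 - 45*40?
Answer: -1778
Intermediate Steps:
22 - 45*40 = 22 - 1800 = -1778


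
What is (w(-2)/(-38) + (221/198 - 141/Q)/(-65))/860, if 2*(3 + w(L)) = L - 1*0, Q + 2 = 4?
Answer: 143381/105147900 ≈ 0.0013636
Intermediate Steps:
Q = 2 (Q = -2 + 4 = 2)
w(L) = -3 + L/2 (w(L) = -3 + (L - 1*0)/2 = -3 + (L + 0)/2 = -3 + L/2)
(w(-2)/(-38) + (221/198 - 141/Q)/(-65))/860 = ((-3 + (½)*(-2))/(-38) + (221/198 - 141/2)/(-65))/860 = ((-3 - 1)*(-1/38) + (221*(1/198) - 141*½)*(-1/65))*(1/860) = (-4*(-1/38) + (221/198 - 141/2)*(-1/65))*(1/860) = (2/19 - 6869/99*(-1/65))*(1/860) = (2/19 + 6869/6435)*(1/860) = (143381/122265)*(1/860) = 143381/105147900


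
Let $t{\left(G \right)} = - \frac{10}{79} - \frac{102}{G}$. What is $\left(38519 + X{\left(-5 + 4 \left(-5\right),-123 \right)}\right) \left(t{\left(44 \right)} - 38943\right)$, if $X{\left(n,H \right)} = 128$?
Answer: $- \frac{2615906561401}{1738} \approx -1.5051 \cdot 10^{9}$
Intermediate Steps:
$t{\left(G \right)} = - \frac{10}{79} - \frac{102}{G}$ ($t{\left(G \right)} = \left(-10\right) \frac{1}{79} - \frac{102}{G} = - \frac{10}{79} - \frac{102}{G}$)
$\left(38519 + X{\left(-5 + 4 \left(-5\right),-123 \right)}\right) \left(t{\left(44 \right)} - 38943\right) = \left(38519 + 128\right) \left(\left(- \frac{10}{79} - \frac{102}{44}\right) - 38943\right) = 38647 \left(\left(- \frac{10}{79} - \frac{51}{22}\right) - 38943\right) = 38647 \left(- \frac{4249}{1738} - 38943\right) = 38647 \left(- \frac{67687183}{1738}\right) = - \frac{2615906561401}{1738}$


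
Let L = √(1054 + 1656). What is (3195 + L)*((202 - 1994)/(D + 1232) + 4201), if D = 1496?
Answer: 4576252815/341 + 1432317*√2710/341 ≈ 1.3639e+7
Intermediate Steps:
L = √2710 ≈ 52.058
(3195 + L)*((202 - 1994)/(D + 1232) + 4201) = (3195 + √2710)*((202 - 1994)/(1496 + 1232) + 4201) = (3195 + √2710)*(-1792/2728 + 4201) = (3195 + √2710)*(-1792*1/2728 + 4201) = (3195 + √2710)*(-224/341 + 4201) = (3195 + √2710)*(1432317/341) = 4576252815/341 + 1432317*√2710/341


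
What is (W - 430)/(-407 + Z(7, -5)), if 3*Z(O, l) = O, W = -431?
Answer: 2583/1214 ≈ 2.1277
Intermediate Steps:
Z(O, l) = O/3
(W - 430)/(-407 + Z(7, -5)) = (-431 - 430)/(-407 + (⅓)*7) = -861/(-407 + 7/3) = -861/(-1214/3) = -861*(-3/1214) = 2583/1214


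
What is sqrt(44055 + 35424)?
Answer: 3*sqrt(8831) ≈ 281.92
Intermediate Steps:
sqrt(44055 + 35424) = sqrt(79479) = 3*sqrt(8831)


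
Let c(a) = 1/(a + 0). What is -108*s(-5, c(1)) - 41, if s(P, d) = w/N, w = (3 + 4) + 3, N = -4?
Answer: 229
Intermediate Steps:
c(a) = 1/a
w = 10 (w = 7 + 3 = 10)
s(P, d) = -5/2 (s(P, d) = 10/(-4) = 10*(-1/4) = -5/2)
-108*s(-5, c(1)) - 41 = -108*(-5/2) - 41 = 270 - 41 = 229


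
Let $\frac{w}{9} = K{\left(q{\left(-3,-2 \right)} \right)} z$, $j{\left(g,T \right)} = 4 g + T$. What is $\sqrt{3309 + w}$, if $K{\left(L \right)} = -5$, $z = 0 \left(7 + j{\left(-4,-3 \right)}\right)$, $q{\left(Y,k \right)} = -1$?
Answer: $\sqrt{3309} \approx 57.524$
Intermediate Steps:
$j{\left(g,T \right)} = T + 4 g$
$z = 0$ ($z = 0 \left(7 + \left(-3 + 4 \left(-4\right)\right)\right) = 0 \left(7 - 19\right) = 0 \left(-12\right) = 0$)
$w = 0$ ($w = 9 \left(\left(-5\right) 0\right) = 9 \cdot 0 = 0$)
$\sqrt{3309 + w} = \sqrt{3309 + 0} = \sqrt{3309}$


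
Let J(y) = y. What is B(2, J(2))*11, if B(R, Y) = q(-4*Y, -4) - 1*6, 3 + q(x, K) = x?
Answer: -187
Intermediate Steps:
q(x, K) = -3 + x
B(R, Y) = -9 - 4*Y (B(R, Y) = (-3 - 4*Y) - 1*6 = (-3 - 4*Y) - 6 = -9 - 4*Y)
B(2, J(2))*11 = (-9 - 4*2)*11 = (-9 - 8)*11 = -17*11 = -187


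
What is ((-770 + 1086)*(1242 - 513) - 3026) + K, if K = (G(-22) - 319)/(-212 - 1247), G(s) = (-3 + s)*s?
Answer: 331685911/1459 ≈ 2.2734e+5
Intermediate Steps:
G(s) = s*(-3 + s)
K = -231/1459 (K = (-22*(-3 - 22) - 319)/(-212 - 1247) = (-22*(-25) - 319)/(-1459) = (550 - 319)*(-1/1459) = 231*(-1/1459) = -231/1459 ≈ -0.15833)
((-770 + 1086)*(1242 - 513) - 3026) + K = ((-770 + 1086)*(1242 - 513) - 3026) - 231/1459 = (316*729 - 3026) - 231/1459 = (230364 - 3026) - 231/1459 = 227338 - 231/1459 = 331685911/1459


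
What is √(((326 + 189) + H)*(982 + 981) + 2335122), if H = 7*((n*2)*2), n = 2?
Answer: √3455995 ≈ 1859.0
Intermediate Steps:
H = 56 (H = 7*((2*2)*2) = 7*(4*2) = 7*8 = 56)
√(((326 + 189) + H)*(982 + 981) + 2335122) = √(((326 + 189) + 56)*(982 + 981) + 2335122) = √((515 + 56)*1963 + 2335122) = √(571*1963 + 2335122) = √(1120873 + 2335122) = √3455995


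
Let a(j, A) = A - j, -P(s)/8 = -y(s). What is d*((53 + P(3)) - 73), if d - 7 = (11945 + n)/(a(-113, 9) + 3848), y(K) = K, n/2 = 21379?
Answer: 164986/1985 ≈ 83.116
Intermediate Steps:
n = 42758 (n = 2*21379 = 42758)
P(s) = 8*s (P(s) = -(-8)*s = 8*s)
d = 82493/3970 (d = 7 + (11945 + 42758)/((9 - 1*(-113)) + 3848) = 7 + 54703/((9 + 113) + 3848) = 7 + 54703/(122 + 3848) = 7 + 54703/3970 = 82493/3970 ≈ 20.779)
d*((53 + P(3)) - 73) = 82493*((53 + 8*3) - 73)/3970 = 82493*((53 + 24) - 73)/3970 = 82493*(77 - 73)/3970 = (82493/3970)*4 = 164986/1985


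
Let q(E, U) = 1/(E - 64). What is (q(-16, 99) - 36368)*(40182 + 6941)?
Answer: -137101588243/80 ≈ -1.7138e+9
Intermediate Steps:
q(E, U) = 1/(-64 + E)
(q(-16, 99) - 36368)*(40182 + 6941) = (1/(-64 - 16) - 36368)*(40182 + 6941) = (1/(-80) - 36368)*47123 = (-1/80 - 36368)*47123 = -2909441/80*47123 = -137101588243/80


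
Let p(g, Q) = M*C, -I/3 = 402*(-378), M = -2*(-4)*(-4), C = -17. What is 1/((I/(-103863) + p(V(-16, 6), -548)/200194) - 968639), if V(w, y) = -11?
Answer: -3465458237/3356793202152263 ≈ -1.0324e-6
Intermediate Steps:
M = -32 (M = 8*(-4) = -32)
I = 455868 (I = -1206*(-378) = -3*(-151956) = 455868)
p(g, Q) = 544 (p(g, Q) = -32*(-17) = 544)
1/((I/(-103863) + p(V(-16, 6), -548)/200194) - 968639) = 1/((455868/(-103863) + 544/200194) - 968639) = 1/((455868*(-1/103863) + 544*(1/200194)) - 968639) = 1/((-151956/34621 + 272/100097) - 968639) = 1/(-15200922820/3465458237 - 968639) = 1/(-3356793202152263/3465458237) = -3465458237/3356793202152263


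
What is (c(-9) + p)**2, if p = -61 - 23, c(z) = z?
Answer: 8649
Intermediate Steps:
p = -84
(c(-9) + p)**2 = (-9 - 84)**2 = (-93)**2 = 8649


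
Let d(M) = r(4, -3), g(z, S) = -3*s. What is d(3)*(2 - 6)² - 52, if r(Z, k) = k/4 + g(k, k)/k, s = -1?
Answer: -80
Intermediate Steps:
g(z, S) = 3 (g(z, S) = -3*(-1) = 3)
r(Z, k) = 3/k + k/4 (r(Z, k) = k/4 + 3/k = 3/k + k/4)
d(M) = -7/4 (d(M) = 3/(-3) + (¼)*(-3) = 3*(-⅓) - ¾ = -1 - ¾ = -7/4)
d(3)*(2 - 6)² - 52 = -7*(2 - 6)²/4 - 52 = -7/4*(-4)² - 52 = -7/4*16 - 52 = -28 - 52 = -80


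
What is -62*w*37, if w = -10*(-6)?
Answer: -137640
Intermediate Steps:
w = 60
-62*w*37 = -62*60*37 = -3720*37 = -137640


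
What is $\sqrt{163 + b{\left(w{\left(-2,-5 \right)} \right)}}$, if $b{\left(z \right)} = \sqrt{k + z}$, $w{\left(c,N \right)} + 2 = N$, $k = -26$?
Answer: $\sqrt{163 + i \sqrt{33}} \approx 12.769 + 0.2249 i$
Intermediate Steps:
$w{\left(c,N \right)} = -2 + N$
$b{\left(z \right)} = \sqrt{-26 + z}$
$\sqrt{163 + b{\left(w{\left(-2,-5 \right)} \right)}} = \sqrt{163 + \sqrt{-26 - 7}} = \sqrt{163 + \sqrt{-33}} = \sqrt{163 + i \sqrt{33}}$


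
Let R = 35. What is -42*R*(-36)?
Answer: 52920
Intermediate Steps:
-42*R*(-36) = -42*35*(-36) = -1470*(-36) = 52920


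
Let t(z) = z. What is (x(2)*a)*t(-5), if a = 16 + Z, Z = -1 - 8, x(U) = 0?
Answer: 0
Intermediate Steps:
Z = -9
a = 7 (a = 16 - 9 = 7)
(x(2)*a)*t(-5) = (0*7)*(-5) = 0*(-5) = 0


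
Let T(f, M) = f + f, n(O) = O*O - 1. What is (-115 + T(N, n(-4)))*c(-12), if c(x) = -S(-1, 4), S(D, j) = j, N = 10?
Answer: 380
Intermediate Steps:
n(O) = -1 + O² (n(O) = O² - 1 = -1 + O²)
T(f, M) = 2*f
c(x) = -4 (c(x) = -1*4 = -4)
(-115 + T(N, n(-4)))*c(-12) = (-115 + 2*10)*(-4) = (-115 + 20)*(-4) = -95*(-4) = 380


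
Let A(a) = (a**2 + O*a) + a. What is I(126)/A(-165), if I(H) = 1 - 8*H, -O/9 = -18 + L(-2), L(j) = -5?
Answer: 1007/7095 ≈ 0.14193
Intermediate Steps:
O = 207 (O = -9*(-18 - 5) = -9*(-23) = 207)
A(a) = a**2 + 208*a (A(a) = (a**2 + 207*a) + a = a**2 + 208*a)
I(126)/A(-165) = (1 - 8*126)/((-165*(208 - 165))) = (1 - 1008)/((-165*43)) = -1007/(-7095) = -1007*(-1/7095) = 1007/7095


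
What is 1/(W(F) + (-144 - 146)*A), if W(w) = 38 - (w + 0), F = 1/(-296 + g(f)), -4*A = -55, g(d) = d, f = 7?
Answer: -578/2282809 ≈ -0.00025320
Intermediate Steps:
A = 55/4 (A = -¼*(-55) = 55/4 ≈ 13.750)
F = -1/289 (F = 1/(-296 + 7) = 1/(-289) = -1/289 ≈ -0.0034602)
W(w) = 38 - w
1/(W(F) + (-144 - 146)*A) = 1/((38 - 1*(-1/289)) + (-144 - 146)*(55/4)) = 1/((38 + 1/289) - 290*55/4) = 1/(10983/289 - 7975/2) = 1/(-2282809/578) = -578/2282809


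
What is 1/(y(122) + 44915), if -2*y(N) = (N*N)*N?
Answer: -1/863009 ≈ -1.1587e-6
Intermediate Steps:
y(N) = -N³/2 (y(N) = -N*N*N/2 = -N²*N/2 = -N³/2)
1/(y(122) + 44915) = 1/(-½*122³ + 44915) = 1/(-½*1815848 + 44915) = 1/(-907924 + 44915) = 1/(-863009) = -1/863009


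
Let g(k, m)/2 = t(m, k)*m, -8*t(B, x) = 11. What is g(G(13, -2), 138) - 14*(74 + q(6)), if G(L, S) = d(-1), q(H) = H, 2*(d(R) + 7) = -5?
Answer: -2999/2 ≈ -1499.5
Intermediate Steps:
d(R) = -19/2 (d(R) = -7 + (½)*(-5) = -7 - 5/2 = -19/2)
G(L, S) = -19/2
t(B, x) = -11/8 (t(B, x) = -⅛*11 = -11/8)
g(k, m) = -11*m/4 (g(k, m) = 2*(-11*m/8) = -11*m/4)
g(G(13, -2), 138) - 14*(74 + q(6)) = -11/4*138 - 14*(74 + 6) = -759/2 - 14*80 = -759/2 - 1*1120 = -759/2 - 1120 = -2999/2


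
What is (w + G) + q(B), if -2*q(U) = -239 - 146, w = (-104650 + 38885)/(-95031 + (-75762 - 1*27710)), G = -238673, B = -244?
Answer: -94678057853/397006 ≈ -2.3848e+5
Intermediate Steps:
w = 65765/198503 (w = -65765/(-95031 + (-75762 - 27710)) = -65765/(-95031 - 103472) = -65765/(-198503) = -65765*(-1/198503) = 65765/198503 ≈ 0.33130)
q(U) = 385/2 (q(U) = -(-239 - 146)/2 = -½*(-385) = 385/2)
(w + G) + q(B) = (65765/198503 - 238673) + 385/2 = -47377240754/198503 + 385/2 = -94678057853/397006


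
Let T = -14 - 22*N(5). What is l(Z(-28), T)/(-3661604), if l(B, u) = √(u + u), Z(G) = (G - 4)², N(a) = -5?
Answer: -2*√3/915401 ≈ -3.7842e-6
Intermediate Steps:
T = 96 (T = -14 - 22*(-5) = -14 + 110 = 96)
Z(G) = (-4 + G)²
l(B, u) = √2*√u (l(B, u) = √(2*u) = √2*√u)
l(Z(-28), T)/(-3661604) = (√2*√96)/(-3661604) = (√2*(4*√6))*(-1/3661604) = (8*√3)*(-1/3661604) = -2*√3/915401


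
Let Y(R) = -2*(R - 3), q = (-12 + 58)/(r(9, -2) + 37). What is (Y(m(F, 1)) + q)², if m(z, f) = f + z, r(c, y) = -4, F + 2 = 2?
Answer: 31684/1089 ≈ 29.095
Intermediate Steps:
F = 0 (F = -2 + 2 = 0)
q = 46/33 (q = (-12 + 58)/(-4 + 37) = 46/33 ≈ 1.3939)
Y(R) = 6 - 2*R (Y(R) = -2*(-3 + R) = 6 - 2*R)
(Y(m(F, 1)) + q)² = ((6 - 2*(1 + 0)) + 46/33)² = ((6 - 2*1) + 46/33)² = ((6 - 2) + 46/33)² = (4 + 46/33)² = (178/33)² = 31684/1089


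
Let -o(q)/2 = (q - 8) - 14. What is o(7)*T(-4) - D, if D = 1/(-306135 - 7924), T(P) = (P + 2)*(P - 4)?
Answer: 150748321/314059 ≈ 480.00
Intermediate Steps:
T(P) = (-4 + P)*(2 + P) (T(P) = (2 + P)*(-4 + P) = (-4 + P)*(2 + P))
o(q) = 44 - 2*q (o(q) = -2*((q - 8) - 14) = -2*((-8 + q) - 14) = -2*(-22 + q) = 44 - 2*q)
D = -1/314059 (D = 1/(-314059) = -1/314059 ≈ -3.1841e-6)
o(7)*T(-4) - D = (44 - 2*7)*(-8 + (-4)² - 2*(-4)) - 1*(-1/314059) = (44 - 14)*(-8 + 16 + 8) + 1/314059 = 30*16 + 1/314059 = 480 + 1/314059 = 150748321/314059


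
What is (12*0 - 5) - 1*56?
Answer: -61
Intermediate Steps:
(12*0 - 5) - 1*56 = (0 - 5) - 56 = -5 - 56 = -61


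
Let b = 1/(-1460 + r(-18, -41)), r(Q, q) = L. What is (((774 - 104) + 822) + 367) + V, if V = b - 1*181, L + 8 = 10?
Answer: 2446523/1458 ≈ 1678.0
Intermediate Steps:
L = 2 (L = -8 + 10 = 2)
r(Q, q) = 2
b = -1/1458 (b = 1/(-1460 + 2) = 1/(-1458) = -1/1458 ≈ -0.00068587)
V = -263899/1458 (V = -1/1458 - 1*181 = -1/1458 - 181 = -263899/1458 ≈ -181.00)
(((774 - 104) + 822) + 367) + V = (((774 - 104) + 822) + 367) - 263899/1458 = ((670 + 822) + 367) - 263899/1458 = (1492 + 367) - 263899/1458 = 1859 - 263899/1458 = 2446523/1458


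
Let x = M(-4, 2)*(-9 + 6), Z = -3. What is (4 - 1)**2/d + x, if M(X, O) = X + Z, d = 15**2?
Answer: 526/25 ≈ 21.040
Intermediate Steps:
d = 225
M(X, O) = -3 + X (M(X, O) = X - 3 = -3 + X)
x = 21 (x = (-3 - 4)*(-9 + 6) = -7*(-3) = 21)
(4 - 1)**2/d + x = (4 - 1)**2/225 + 21 = (1/225)*3**2 + 21 = (1/225)*9 + 21 = 1/25 + 21 = 526/25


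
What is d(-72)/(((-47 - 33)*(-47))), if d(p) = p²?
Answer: 324/235 ≈ 1.3787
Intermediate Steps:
d(-72)/(((-47 - 33)*(-47))) = (-72)²/(((-47 - 33)*(-47))) = 5184/((-80*(-47))) = 5184/3760 = 5184*(1/3760) = 324/235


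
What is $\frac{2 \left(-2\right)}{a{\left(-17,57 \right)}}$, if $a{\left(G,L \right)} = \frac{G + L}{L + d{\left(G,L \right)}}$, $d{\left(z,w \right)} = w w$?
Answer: $- \frac{1653}{5} \approx -330.6$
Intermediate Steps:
$d{\left(z,w \right)} = w^{2}$
$a{\left(G,L \right)} = \frac{G + L}{L + L^{2}}$
$\frac{2 \left(-2\right)}{a{\left(-17,57 \right)}} = \frac{2 \left(-2\right)}{\frac{1}{57} \frac{1}{1 + 57} \left(-17 + 57\right)} = - \frac{4}{\frac{1}{57} \cdot \frac{1}{58} \cdot 40} = - \frac{4}{\frac{20}{1653}} = \left(-4\right) \frac{1653}{20} = - \frac{1653}{5}$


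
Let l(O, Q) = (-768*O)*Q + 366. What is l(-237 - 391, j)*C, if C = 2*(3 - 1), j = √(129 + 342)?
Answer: 1464 + 1929216*√471 ≈ 4.1870e+7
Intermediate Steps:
j = √471 ≈ 21.703
l(O, Q) = 366 - 768*O*Q (l(O, Q) = -768*O*Q + 366 = 366 - 768*O*Q)
C = 4 (C = 2*2 = 4)
l(-237 - 391, j)*C = (366 - 768*(-237 - 391)*√471)*4 = (366 - 768*(-628)*√471)*4 = (366 + 482304*√471)*4 = 1464 + 1929216*√471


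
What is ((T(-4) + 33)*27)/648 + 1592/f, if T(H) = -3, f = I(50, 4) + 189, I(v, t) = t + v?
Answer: 7583/972 ≈ 7.8014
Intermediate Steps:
f = 243 (f = (4 + 50) + 189 = 54 + 189 = 243)
((T(-4) + 33)*27)/648 + 1592/f = ((-3 + 33)*27)/648 + 1592/243 = (30*27)*(1/648) + 1592*(1/243) = 810*(1/648) + 1592/243 = 5/4 + 1592/243 = 7583/972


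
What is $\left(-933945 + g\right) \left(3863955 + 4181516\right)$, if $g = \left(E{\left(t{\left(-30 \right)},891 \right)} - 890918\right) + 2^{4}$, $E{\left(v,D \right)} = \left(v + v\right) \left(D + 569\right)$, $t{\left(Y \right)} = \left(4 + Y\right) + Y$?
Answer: $-15997349035857$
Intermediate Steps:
$t{\left(Y \right)} = 4 + 2 Y$
$E{\left(v,D \right)} = 2 v \left(569 + D\right)$
$g = -1054422$ ($g = \left(2 \left(4 + 2 \left(-30\right)\right) \left(569 + 891\right) - 890918\right) + 2^{4} = \left(2 \left(4 - 60\right) 1460 - 890918\right) + 16 = \left(2 \left(-56\right) 1460 - 890918\right) + 16 = \left(-163520 - 890918\right) + 16 = -1054438 + 16 = -1054422$)
$\left(-933945 + g\right) \left(3863955 + 4181516\right) = \left(-933945 - 1054422\right) \left(3863955 + 4181516\right) = \left(-1988367\right) 8045471 = -15997349035857$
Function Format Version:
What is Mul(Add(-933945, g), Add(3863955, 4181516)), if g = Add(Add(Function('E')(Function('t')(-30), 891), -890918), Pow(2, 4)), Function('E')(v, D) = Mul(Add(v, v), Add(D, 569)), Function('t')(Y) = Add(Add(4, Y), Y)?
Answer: -15997349035857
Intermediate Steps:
Function('t')(Y) = Add(4, Mul(2, Y))
Function('E')(v, D) = Mul(2, v, Add(569, D)) (Function('E')(v, D) = Mul(Mul(2, v), Add(569, D)) = Mul(2, v, Add(569, D)))
g = -1054422 (g = Add(Add(Mul(2, Add(4, Mul(2, -30)), Add(569, 891)), -890918), Pow(2, 4)) = Add(Add(Mul(2, Add(4, -60), 1460), -890918), 16) = Add(Add(Mul(2, -56, 1460), -890918), 16) = Add(Add(-163520, -890918), 16) = Add(-1054438, 16) = -1054422)
Mul(Add(-933945, g), Add(3863955, 4181516)) = Mul(Add(-933945, -1054422), Add(3863955, 4181516)) = Mul(-1988367, 8045471) = -15997349035857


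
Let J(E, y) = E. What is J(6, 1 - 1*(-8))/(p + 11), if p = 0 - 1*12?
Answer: -6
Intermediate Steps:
p = -12 (p = 0 - 12 = -12)
J(6, 1 - 1*(-8))/(p + 11) = 6/(-12 + 11) = 6/(-1) = -1*6 = -6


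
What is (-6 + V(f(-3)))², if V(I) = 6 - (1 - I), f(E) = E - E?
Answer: 1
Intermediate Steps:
f(E) = 0
V(I) = 5 + I (V(I) = 6 + (-1 + I) = 5 + I)
(-6 + V(f(-3)))² = (-6 + (5 + 0))² = (-6 + 5)² = (-1)² = 1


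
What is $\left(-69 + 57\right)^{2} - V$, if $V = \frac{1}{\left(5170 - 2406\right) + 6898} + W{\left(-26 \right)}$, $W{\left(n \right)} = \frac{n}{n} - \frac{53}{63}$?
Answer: $\frac{87556981}{608706} \approx 143.84$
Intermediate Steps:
$W{\left(n \right)} = \frac{10}{63}$ ($W{\left(n \right)} = 1 - \frac{53}{63} = \frac{10}{63}$)
$V = \frac{96683}{608706}$ ($V = \frac{1}{\left(5170 - 2406\right) + 6898} + \frac{10}{63} = \frac{1}{2764 + 6898} + \frac{10}{63} = \frac{1}{9662} + \frac{10}{63} = \frac{96683}{608706} \approx 0.15883$)
$\left(-69 + 57\right)^{2} - V = \left(-69 + 57\right)^{2} - \frac{96683}{608706} = \left(-12\right)^{2} - \frac{96683}{608706} = 144 - \frac{96683}{608706} = \frac{87556981}{608706}$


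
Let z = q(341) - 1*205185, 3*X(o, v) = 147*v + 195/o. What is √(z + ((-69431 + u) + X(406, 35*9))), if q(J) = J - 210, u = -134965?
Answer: 5*I*√2597913206/406 ≈ 627.71*I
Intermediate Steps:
q(J) = -210 + J
X(o, v) = 49*v + 65/o (X(o, v) = (147*v + 195/o)/3 = 49*v + 65/o)
z = -205054 (z = (-210 + 341) - 1*205185 = 131 - 205185 = -205054)
√(z + ((-69431 + u) + X(406, 35*9))) = √(-205054 + ((-69431 - 134965) + (49*(35*9) + 65/406))) = √(-205054 + (-204396 + (49*315 + 65*(1/406)))) = √(-205054 + (-204396 + (15435 + 65/406))) = √(-205054 + (-204396 + 6266675/406)) = √(-205054 - 76718101/406) = √(-159970025/406) = 5*I*√2597913206/406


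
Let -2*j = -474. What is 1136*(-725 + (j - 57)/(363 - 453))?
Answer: -825872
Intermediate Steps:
j = 237 (j = -1/2*(-474) = 237)
1136*(-725 + (j - 57)/(363 - 453)) = 1136*(-725 + (237 - 57)/(363 - 453)) = 1136*(-725 + 180/(-90)) = 1136*(-725 + 180*(-1/90)) = 1136*(-725 - 2) = 1136*(-727) = -825872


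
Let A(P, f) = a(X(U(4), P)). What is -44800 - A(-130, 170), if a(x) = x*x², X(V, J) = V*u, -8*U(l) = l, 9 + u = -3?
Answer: -45016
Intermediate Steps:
u = -12 (u = -9 - 3 = -12)
U(l) = -l/8
X(V, J) = -12*V (X(V, J) = V*(-12) = -12*V)
a(x) = x³
A(P, f) = 216 (A(P, f) = (-(-3)*4/2)³ = (-12*(-½))³ = 6³ = 216)
-44800 - A(-130, 170) = -44800 - 1*216 = -44800 - 216 = -45016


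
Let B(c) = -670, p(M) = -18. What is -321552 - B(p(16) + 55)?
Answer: -320882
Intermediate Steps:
-321552 - B(p(16) + 55) = -321552 - 1*(-670) = -321552 + 670 = -320882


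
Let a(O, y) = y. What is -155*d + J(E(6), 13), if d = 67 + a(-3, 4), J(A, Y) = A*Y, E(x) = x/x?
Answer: -10992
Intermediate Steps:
E(x) = 1
d = 71 (d = 67 + 4 = 71)
-155*d + J(E(6), 13) = -155*71 + 1*13 = -11005 + 13 = -10992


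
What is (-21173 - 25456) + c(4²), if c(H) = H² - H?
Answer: -46389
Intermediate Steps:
(-21173 - 25456) + c(4²) = (-21173 - 25456) + 4²*(-1 + 4²) = -46629 + 16*(-1 + 16) = -46629 + 16*15 = -46629 + 240 = -46389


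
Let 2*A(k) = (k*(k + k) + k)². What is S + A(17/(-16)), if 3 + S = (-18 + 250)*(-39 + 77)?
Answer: 288807793/32768 ≈ 8813.7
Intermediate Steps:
S = 8813 (S = -3 + (-18 + 250)*(-39 + 77) = -3 + 232*38 = -3 + 8816 = 8813)
A(k) = (k + 2*k²)²/2 (A(k) = (k*(k + k) + k)²/2 = (k*(2*k) + k)²/2 = (2*k² + k)²/2 = (k + 2*k²)²/2)
S + A(17/(-16)) = 8813 + (17/(-16))²*(1 + 2*(17/(-16)))²/2 = 8813 + (17*(-1/16))²*(1 + 2*(17*(-1/16)))²/2 = 8813 + (-17/16)²*(1 + 2*(-17/16))²/2 = 8813 + (½)*(289/256)*(1 - 17/8)² = 8813 + (½)*(289/256)*(-9/8)² = 8813 + (½)*(289/256)*(81/64) = 8813 + 23409/32768 = 288807793/32768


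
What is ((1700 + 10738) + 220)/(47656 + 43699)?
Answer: 12658/91355 ≈ 0.13856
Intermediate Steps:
((1700 + 10738) + 220)/(47656 + 43699) = (12438 + 220)/91355 = 12658*(1/91355) = 12658/91355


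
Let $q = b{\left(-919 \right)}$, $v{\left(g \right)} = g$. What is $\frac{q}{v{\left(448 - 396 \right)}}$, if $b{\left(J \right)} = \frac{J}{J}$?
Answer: $\frac{1}{52} \approx 0.019231$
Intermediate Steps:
$b{\left(J \right)} = 1$
$q = 1$
$\frac{q}{v{\left(448 - 396 \right)}} = 1 \frac{1}{448 - 396} = 1 \cdot \frac{1}{52} = \frac{1}{52}$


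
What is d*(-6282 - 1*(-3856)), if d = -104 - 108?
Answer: 514312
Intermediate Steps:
d = -212
d*(-6282 - 1*(-3856)) = -212*(-6282 - 1*(-3856)) = -212*(-6282 + 3856) = -212*(-2426) = 514312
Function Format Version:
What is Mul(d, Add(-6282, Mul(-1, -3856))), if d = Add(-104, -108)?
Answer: 514312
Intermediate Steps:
d = -212
Mul(d, Add(-6282, Mul(-1, -3856))) = Mul(-212, Add(-6282, Mul(-1, -3856))) = Mul(-212, Add(-6282, 3856)) = Mul(-212, -2426) = 514312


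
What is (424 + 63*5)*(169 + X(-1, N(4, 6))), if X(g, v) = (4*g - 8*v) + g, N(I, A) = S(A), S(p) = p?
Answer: 85724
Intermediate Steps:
N(I, A) = A
X(g, v) = -8*v + 5*g (X(g, v) = (-8*v + 4*g) + g = -8*v + 5*g)
(424 + 63*5)*(169 + X(-1, N(4, 6))) = (424 + 63*5)*(169 + (-8*6 + 5*(-1))) = (424 + 315)*(169 + (-48 - 5)) = 739*(169 - 53) = 739*116 = 85724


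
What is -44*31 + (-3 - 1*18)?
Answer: -1385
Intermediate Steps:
-44*31 + (-3 - 1*18) = -1364 + (-3 - 18) = -1364 - 21 = -1385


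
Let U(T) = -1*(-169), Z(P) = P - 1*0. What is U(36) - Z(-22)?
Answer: 191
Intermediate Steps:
Z(P) = P (Z(P) = P + 0 = P)
U(T) = 169
U(36) - Z(-22) = 169 - 1*(-22) = 169 + 22 = 191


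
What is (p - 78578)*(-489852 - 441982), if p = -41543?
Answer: 111932831914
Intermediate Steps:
(p - 78578)*(-489852 - 441982) = (-41543 - 78578)*(-489852 - 441982) = -120121*(-931834) = 111932831914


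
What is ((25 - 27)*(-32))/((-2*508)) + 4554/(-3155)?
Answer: -603598/400685 ≈ -1.5064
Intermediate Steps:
((25 - 27)*(-32))/((-2*508)) + 4554/(-3155) = -2*(-32)/(-1016) + 4554*(-1/3155) = 64*(-1/1016) - 4554/3155 = -8/127 - 4554/3155 = -603598/400685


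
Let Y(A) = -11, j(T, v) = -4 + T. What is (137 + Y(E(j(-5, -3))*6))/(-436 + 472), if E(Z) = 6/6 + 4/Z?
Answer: 7/2 ≈ 3.5000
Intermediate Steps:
E(Z) = 1 + 4/Z (E(Z) = 6*(1/6) + 4/Z = 1 + 4/Z)
(137 + Y(E(j(-5, -3))*6))/(-436 + 472) = (137 - 11)/(-436 + 472) = 126/36 = 126*(1/36) = 7/2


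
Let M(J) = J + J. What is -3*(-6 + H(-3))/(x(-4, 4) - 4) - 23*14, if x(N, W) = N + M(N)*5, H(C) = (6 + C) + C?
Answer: -2579/8 ≈ -322.38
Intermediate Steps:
M(J) = 2*J
H(C) = 6 + 2*C
x(N, W) = 11*N (x(N, W) = N + (2*N)*5 = N + 10*N = 11*N)
-3*(-6 + H(-3))/(x(-4, 4) - 4) - 23*14 = -3*(-6 + (6 + 2*(-3)))/(11*(-4) - 4) - 23*14 = -3*(-6 + (6 - 6))/(-44 - 4) - 322 = -3*(-6 + 0)/(-48) - 322 = -(-18)*(-1)/48 - 322 = -3*1/8 - 322 = -3/8 - 322 = -2579/8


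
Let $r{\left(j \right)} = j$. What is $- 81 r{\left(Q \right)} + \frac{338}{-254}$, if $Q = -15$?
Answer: $\frac{154136}{127} \approx 1213.7$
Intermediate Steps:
$- 81 r{\left(Q \right)} + \frac{338}{-254} = \left(-81\right) \left(-15\right) + \frac{338}{-254} = 1215 + 338 \left(- \frac{1}{254}\right) = 1215 - \frac{169}{127} = \frac{154136}{127}$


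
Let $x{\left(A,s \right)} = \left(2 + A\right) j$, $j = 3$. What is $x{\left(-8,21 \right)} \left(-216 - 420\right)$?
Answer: $11448$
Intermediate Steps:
$x{\left(A,s \right)} = 6 + 3 A$ ($x{\left(A,s \right)} = \left(2 + A\right) 3 = 6 + 3 A$)
$x{\left(-8,21 \right)} \left(-216 - 420\right) = \left(6 + 3 \left(-8\right)\right) \left(-216 - 420\right) = \left(6 - 24\right) \left(-636\right) = \left(-18\right) \left(-636\right) = 11448$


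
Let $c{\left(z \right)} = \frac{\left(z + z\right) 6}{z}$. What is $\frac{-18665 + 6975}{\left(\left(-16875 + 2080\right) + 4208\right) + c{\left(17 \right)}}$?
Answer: $\frac{2338}{2115} \approx 1.1054$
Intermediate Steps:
$c{\left(z \right)} = 12$ ($c{\left(z \right)} = \frac{2 z 6}{z} = \frac{12 z}{z} = 12$)
$\frac{-18665 + 6975}{\left(\left(-16875 + 2080\right) + 4208\right) + c{\left(17 \right)}} = \frac{-18665 + 6975}{\left(\left(-16875 + 2080\right) + 4208\right) + 12} = - \frac{11690}{\left(-14795 + 4208\right) + 12} = - \frac{11690}{-10587 + 12} = - \frac{11690}{-10575} = \left(-11690\right) \left(- \frac{1}{10575}\right) = \frac{2338}{2115}$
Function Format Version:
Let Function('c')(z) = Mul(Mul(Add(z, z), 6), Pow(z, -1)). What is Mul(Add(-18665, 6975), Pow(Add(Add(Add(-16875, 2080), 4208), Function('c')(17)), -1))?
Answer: Rational(2338, 2115) ≈ 1.1054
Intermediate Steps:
Function('c')(z) = 12 (Function('c')(z) = Mul(Mul(Mul(2, z), 6), Pow(z, -1)) = Mul(Mul(12, z), Pow(z, -1)) = 12)
Mul(Add(-18665, 6975), Pow(Add(Add(Add(-16875, 2080), 4208), Function('c')(17)), -1)) = Mul(Add(-18665, 6975), Pow(Add(Add(Add(-16875, 2080), 4208), 12), -1)) = Mul(-11690, Pow(Add(Add(-14795, 4208), 12), -1)) = Mul(-11690, Pow(Add(-10587, 12), -1)) = Mul(-11690, Pow(-10575, -1)) = Mul(-11690, Rational(-1, 10575)) = Rational(2338, 2115)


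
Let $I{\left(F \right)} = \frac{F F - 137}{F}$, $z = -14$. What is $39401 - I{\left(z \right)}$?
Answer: $\frac{551673}{14} \approx 39405.0$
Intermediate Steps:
$I{\left(F \right)} = \frac{-137 + F^{2}}{F}$ ($I{\left(F \right)} = \frac{F^{2} - 137}{F} = \frac{-137 + F^{2}}{F}$)
$39401 - I{\left(z \right)} = 39401 - \left(-14 - \frac{137}{-14}\right) = 39401 - \left(-14 - - \frac{137}{14}\right) = 39401 - \left(-14 + \frac{137}{14}\right) = 39401 - - \frac{59}{14} = 39401 + \frac{59}{14} = \frac{551673}{14}$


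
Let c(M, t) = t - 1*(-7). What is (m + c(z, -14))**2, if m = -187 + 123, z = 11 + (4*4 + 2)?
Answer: 5041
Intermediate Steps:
z = 29 (z = 11 + (16 + 2) = 11 + 18 = 29)
m = -64
c(M, t) = 7 + t (c(M, t) = t + 7 = 7 + t)
(m + c(z, -14))**2 = (-64 + (7 - 14))**2 = (-64 - 7)**2 = (-71)**2 = 5041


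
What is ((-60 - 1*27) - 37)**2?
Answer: 15376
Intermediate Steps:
((-60 - 1*27) - 37)**2 = ((-60 - 27) - 37)**2 = (-87 - 37)**2 = (-124)**2 = 15376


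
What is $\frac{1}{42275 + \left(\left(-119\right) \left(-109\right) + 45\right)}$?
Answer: $\frac{1}{55291} \approx 1.8086 \cdot 10^{-5}$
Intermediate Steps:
$\frac{1}{42275 + \left(\left(-119\right) \left(-109\right) + 45\right)} = \frac{1}{42275 + \left(12971 + 45\right)} = \frac{1}{42275 + 13016} = \frac{1}{55291}$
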